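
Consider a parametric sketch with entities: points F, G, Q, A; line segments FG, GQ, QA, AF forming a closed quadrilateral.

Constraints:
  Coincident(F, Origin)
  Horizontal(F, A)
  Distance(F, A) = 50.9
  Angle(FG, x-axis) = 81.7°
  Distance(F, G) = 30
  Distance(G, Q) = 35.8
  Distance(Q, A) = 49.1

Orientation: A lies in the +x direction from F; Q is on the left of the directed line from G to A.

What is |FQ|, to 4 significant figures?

58.87

F is at the origin; FA is horizontal with |FA| = 50.9 and A in +x, so A = (50.9, 0). FG runs at 81.7° with |FG| = 30.0, so G = (4.331, 29.69). Q is determined by |GQ| = 35.8 and |QA| = 49.1 together: it lies at the intersection of circle(G, 35.8) and circle(A, 49.1). With |GA| = 55.23, the foot of the radical line on GA is 17.39 from G and the perpendicular offset is √(35.8² − 17.39²) = 31.29. Taking the left-of-GA solution: Q = (35.82, 46.73).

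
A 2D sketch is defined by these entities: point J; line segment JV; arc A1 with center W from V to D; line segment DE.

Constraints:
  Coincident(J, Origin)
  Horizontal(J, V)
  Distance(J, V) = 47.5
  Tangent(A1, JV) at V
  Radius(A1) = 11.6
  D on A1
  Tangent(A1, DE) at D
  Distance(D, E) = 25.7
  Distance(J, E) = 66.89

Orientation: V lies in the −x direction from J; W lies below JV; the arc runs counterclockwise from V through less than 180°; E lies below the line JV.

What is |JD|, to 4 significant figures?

60.48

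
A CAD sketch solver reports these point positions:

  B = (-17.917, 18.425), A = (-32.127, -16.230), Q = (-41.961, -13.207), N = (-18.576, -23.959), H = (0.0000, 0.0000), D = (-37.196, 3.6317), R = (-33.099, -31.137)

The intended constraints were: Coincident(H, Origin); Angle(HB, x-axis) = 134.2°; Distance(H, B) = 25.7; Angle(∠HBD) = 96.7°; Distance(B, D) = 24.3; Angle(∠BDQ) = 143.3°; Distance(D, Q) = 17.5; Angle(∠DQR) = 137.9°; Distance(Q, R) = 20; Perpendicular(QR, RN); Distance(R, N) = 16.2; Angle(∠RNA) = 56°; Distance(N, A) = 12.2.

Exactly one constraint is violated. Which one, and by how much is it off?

Distance(N, A) = 12.2 — off by 3.40.

H = (0.00, 0.00) ✓; HB at 134.2° ✓; |HB| = 25.70 ✓; ∠HBD = 96.70° ✓; |BD| = 24.30 ✓; ∠BDQ = 143.3° ✓; |DQ| = 17.50 ✓; ∠DQR = 137.9° ✓; |QR| = 20.00 ✓; ∠(QR, RN) = 90.00° ✓; |RN| = 16.20 ✓; ∠RNA = 56.00° ✓; |NA| = 15.60 ✗.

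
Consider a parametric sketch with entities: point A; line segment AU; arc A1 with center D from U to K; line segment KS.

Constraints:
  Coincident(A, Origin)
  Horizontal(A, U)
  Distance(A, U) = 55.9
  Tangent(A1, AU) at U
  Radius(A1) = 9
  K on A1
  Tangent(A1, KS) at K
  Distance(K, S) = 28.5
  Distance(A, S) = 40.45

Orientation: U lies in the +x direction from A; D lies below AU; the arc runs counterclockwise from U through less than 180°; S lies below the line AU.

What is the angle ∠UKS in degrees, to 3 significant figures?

154°

Checks: |DK| = 9.000 ✓; ∠(DK, KS) = 90.00° ✓; |KS| = 28.50 ✓; |AS| = 40.45 ✓.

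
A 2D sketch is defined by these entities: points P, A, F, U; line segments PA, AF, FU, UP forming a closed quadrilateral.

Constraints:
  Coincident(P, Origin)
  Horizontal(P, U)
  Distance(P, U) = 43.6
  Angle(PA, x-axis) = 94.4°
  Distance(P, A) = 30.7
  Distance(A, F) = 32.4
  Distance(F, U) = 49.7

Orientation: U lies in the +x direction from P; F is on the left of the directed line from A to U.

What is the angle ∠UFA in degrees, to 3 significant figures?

81.6°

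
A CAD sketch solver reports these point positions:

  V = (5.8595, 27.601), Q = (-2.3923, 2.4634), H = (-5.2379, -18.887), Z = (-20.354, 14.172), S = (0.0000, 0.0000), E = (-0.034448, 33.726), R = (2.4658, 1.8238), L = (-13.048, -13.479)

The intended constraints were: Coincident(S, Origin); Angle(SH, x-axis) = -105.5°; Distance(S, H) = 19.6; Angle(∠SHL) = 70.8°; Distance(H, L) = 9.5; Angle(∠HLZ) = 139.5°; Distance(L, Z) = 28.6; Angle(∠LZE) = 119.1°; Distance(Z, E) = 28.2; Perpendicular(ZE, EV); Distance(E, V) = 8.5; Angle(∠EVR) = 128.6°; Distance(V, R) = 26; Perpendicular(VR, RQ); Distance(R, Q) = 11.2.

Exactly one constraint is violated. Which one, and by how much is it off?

Distance(R, Q) = 11.2 — off by 6.30.

S = (0.00, 0.00) ✓; SH at -105.5° ✓; |SH| = 19.60 ✓; ∠SHL = 70.80° ✓; |HL| = 9.500 ✓; ∠HLZ = 139.5° ✓; |LZ| = 28.60 ✓; ∠LZE = 119.1° ✓; |ZE| = 28.20 ✓; ∠(ZE, EV) = 90.00° ✓; |EV| = 8.500 ✓; ∠EVR = 128.6° ✓; |VR| = 26.00 ✓; ∠(VR, RQ) = 90.00° ✓; |RQ| = 4.900 ✗.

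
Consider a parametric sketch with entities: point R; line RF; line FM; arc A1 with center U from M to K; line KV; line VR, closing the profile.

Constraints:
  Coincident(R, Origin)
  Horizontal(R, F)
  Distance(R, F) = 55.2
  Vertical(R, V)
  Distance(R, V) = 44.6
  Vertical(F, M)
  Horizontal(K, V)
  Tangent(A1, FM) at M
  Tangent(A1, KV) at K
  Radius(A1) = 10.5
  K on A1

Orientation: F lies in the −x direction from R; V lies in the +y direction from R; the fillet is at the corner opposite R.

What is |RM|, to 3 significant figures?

64.9

R is at the origin; RF is horizontal with |RF| = 55.2 and F on the −x side, so F = (-55.2, 0.00). RV is vertical with |RV| = 44.6 and V on the +y side, so V = (0.00, 44.6). The virtual corner opposite R is at (-55.2, 44.6). Tangency of A1 to FM means the radius UM is perpendicular to FM and the tangent condition forces UK to be normal to KV, with radius 10.5, so the center U sits 10.5 in from both sides at U = (-44.7, 34.1). That places the tangent points at M = (-55.2, 34.1) on FM and K = (-44.7, 44.6) on KV. Then |RM| = |M − R| = 64.9.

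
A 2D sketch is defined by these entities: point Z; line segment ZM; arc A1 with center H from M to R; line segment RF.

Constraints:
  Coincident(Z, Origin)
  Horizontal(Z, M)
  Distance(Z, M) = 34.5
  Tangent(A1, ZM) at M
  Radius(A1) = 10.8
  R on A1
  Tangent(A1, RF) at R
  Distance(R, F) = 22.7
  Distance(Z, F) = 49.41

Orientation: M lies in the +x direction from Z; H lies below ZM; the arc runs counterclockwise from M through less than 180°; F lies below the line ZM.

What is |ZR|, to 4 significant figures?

28.96

Z is at the origin; ZM is horizontal with |ZM| = 34.5 and M on the +x side, so M = (34.50, 0.000). Since A1 is tangent to ZM there, HM ⟂ ZM, so H = M + (0, -10.8) = (34.50, -10.80). Since HR ⟂ RF (tangency), |HF| = √(10.8² + 22.7²) = 25.14 regardless of where R sits on A1. So F lies on both circle(Z, 49.41) and circle(H, 25.14); the below-ZM intersection is F = (33.92, -35.93). R is the foot of the tangent from F: R = (24.64, -15.21).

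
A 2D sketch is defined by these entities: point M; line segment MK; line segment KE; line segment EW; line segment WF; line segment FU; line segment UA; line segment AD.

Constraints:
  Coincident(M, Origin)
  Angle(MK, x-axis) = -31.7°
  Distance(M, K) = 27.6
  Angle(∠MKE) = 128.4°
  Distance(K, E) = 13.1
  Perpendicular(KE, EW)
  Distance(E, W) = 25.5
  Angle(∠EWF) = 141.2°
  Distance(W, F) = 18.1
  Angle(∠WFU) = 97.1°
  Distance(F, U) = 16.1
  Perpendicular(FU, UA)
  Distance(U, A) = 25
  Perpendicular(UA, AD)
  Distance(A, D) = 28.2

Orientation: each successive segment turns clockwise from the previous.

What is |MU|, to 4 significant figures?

10.85

M is at the origin; MK runs at -31.7° with length 27.6, so K = (23.48, -14.50). ∠MKE = 128.4° gives KE at -83.30° from the x-axis; with |KE| = 13.1, E = (25.01, -27.51). The perpendicularity gives EW at right angles to KE, so EW runs at -173.3°; with |EW| = 25.5, W = (-0.3151, -30.49). ∠EWF = 141.2° gives WF at 147.9° from the x-axis; with |WF| = 18.1, F = (-15.65, -20.87). ∠WFU = 97.1° gives FU at 65.00° from the x-axis; with |FU| = 16.1, U = (-8.844, -6.279). Then |MU| = |U − M| = 10.85.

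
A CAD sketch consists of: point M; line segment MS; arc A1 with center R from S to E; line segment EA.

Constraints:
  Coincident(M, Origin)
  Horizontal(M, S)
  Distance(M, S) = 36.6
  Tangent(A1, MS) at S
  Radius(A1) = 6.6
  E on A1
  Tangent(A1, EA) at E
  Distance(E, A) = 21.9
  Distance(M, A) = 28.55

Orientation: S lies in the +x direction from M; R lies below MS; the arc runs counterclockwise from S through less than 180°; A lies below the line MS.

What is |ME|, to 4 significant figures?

31.23

Checks: ∠(RS, SM) = 90.00° ✓; |RS| = 6.600 ✓; |RE| = 6.600 ✓; ∠(RE, EA) = 90.00° ✓; |EA| = 21.90 ✓; |MA| = 28.55 ✓.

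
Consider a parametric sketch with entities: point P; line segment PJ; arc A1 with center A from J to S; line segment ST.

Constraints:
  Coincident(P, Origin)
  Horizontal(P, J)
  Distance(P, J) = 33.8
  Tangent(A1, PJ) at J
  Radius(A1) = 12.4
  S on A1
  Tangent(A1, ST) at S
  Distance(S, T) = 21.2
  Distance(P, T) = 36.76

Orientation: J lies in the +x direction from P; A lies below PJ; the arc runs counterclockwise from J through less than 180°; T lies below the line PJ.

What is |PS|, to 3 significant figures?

24.0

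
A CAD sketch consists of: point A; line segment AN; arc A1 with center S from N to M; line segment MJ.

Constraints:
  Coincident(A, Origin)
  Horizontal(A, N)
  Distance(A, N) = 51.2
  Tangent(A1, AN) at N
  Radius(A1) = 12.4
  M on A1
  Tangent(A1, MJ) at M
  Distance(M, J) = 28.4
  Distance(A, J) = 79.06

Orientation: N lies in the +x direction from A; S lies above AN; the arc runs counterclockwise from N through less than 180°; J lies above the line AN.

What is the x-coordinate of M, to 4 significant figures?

63.27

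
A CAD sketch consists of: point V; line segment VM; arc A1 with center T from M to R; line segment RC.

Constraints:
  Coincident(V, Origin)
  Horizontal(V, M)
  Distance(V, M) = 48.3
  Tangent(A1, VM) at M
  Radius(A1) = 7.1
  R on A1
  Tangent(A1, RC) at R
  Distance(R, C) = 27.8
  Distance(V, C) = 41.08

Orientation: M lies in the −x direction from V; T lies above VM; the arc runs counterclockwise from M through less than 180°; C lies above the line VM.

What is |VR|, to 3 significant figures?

42.1

Checks: V = (0.00, 0.00) ✓; |TM| = 7.100 ✓; |TR| = 7.100 ✓; ∠(TR, RC) = 90.00° ✓; |RC| = 27.80 ✓; |VC| = 41.08 ✓.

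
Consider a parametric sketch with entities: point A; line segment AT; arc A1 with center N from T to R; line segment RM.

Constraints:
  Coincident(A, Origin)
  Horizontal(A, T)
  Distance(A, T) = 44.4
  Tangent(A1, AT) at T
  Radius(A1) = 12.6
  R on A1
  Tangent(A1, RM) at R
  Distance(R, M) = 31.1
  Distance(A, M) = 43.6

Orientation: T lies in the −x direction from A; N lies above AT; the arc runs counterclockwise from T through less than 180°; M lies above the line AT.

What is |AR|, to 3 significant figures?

33.6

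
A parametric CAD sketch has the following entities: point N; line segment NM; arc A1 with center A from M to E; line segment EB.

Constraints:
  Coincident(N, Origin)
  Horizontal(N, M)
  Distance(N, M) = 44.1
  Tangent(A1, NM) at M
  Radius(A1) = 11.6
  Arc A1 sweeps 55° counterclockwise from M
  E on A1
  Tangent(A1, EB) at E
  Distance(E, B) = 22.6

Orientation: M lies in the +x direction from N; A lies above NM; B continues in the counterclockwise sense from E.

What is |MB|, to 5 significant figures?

32.481

On A1, M sits at bearing -90° from A; a 55° counterclockwise sweep puts E at bearing -35°, so E = A + 11.6·(cos -35°, sin -35°) = (53.602, 4.9465). A1 meets EB tangentially, so AE is at right angles to EB, so EB runs along (−sin -35°, cos -35°); with |EB| = 22.6, B = (66.565, 23.459). Then |MB| = |B − M| = 32.481.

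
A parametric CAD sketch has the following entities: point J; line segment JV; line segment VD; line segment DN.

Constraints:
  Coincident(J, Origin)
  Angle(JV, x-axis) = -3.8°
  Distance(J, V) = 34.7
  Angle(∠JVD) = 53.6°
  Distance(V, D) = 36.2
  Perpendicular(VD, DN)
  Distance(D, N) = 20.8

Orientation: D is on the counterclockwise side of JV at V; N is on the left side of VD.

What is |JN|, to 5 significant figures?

17.160

∠JVD = 53.6°, so VD runs at -3.8° + (180° − 53.6°) = 122.60° from the x-axis; with |VD| = 36.2, D = V + 36.2·(cos 122.60°, sin 122.60°) = (15.120, 28.197). The perpendicularity gives DN at right angles to VD; with |DN| = 20.8 on the left of VD, N = D + 20.8·(-0.84245, -0.53877) = (-2.4028, 16.991). Then |JN| = |N − J| = 17.160.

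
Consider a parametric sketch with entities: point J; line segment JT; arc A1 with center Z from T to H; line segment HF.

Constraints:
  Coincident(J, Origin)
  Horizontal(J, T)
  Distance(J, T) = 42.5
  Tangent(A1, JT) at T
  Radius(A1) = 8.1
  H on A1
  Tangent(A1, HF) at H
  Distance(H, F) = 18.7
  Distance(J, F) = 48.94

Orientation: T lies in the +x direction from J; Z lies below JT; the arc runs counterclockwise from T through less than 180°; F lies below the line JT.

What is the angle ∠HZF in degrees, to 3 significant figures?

66.6°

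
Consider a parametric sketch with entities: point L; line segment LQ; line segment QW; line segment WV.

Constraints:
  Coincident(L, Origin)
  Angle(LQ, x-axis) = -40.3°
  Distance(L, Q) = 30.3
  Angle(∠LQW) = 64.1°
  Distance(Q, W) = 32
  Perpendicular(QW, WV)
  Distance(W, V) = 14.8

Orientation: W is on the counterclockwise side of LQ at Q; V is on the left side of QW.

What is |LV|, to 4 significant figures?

22.52

∠LQW = 64.1°, so QW runs at -40.3° + (180° − 64.1°) = 75.60° from the x-axis; with |QW| = 32.0, W = Q + 32.0·(cos 75.60°, sin 75.60°) = (31.07, 11.40). QW ⟂ WV; with |WV| = 14.8 on the left of QW, V = W + 14.8·(-0.9686, 0.2487) = (16.73, 15.08). Then |LV| = |V − L| = 22.52.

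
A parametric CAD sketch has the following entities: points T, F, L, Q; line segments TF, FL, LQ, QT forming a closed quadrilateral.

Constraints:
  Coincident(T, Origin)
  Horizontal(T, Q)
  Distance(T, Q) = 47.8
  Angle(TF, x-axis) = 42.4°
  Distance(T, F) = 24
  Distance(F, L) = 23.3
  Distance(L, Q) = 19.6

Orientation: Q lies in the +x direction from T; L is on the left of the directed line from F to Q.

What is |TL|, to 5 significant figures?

44.849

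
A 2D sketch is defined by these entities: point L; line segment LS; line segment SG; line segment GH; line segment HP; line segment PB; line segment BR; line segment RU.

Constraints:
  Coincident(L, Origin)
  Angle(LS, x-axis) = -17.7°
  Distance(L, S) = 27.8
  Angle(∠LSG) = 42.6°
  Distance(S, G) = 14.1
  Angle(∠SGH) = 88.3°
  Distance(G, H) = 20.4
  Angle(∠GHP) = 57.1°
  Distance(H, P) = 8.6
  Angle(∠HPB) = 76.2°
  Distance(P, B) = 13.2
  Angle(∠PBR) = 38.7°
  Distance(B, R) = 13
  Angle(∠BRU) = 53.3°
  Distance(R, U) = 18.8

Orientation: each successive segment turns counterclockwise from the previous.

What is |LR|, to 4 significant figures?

6.410

L is at the origin; LS runs at -17.7° with length 27.8, so S = (26.48, -8.452). ∠LSG = 42.6° gives SG at 119.7° from the x-axis; with |SG| = 14.1, G = (19.50, 3.796). ∠SGH = 88.3° gives GH at -148.6° from the x-axis; with |GH| = 20.4, H = (2.086, -6.833). ∠GHP = 57.1° gives HP at -25.70° from the x-axis; with |HP| = 8.6, P = (9.835, -10.56). ∠HPB = 76.2° gives PB at 78.10° from the x-axis; with |PB| = 13.2, B = (12.56, 2.354). ∠PBR = 38.7° gives BR at -140.6° from the x-axis; with |BR| = 13.0, R = (2.511, -5.898). Then |LR| = |R − L| = 6.410.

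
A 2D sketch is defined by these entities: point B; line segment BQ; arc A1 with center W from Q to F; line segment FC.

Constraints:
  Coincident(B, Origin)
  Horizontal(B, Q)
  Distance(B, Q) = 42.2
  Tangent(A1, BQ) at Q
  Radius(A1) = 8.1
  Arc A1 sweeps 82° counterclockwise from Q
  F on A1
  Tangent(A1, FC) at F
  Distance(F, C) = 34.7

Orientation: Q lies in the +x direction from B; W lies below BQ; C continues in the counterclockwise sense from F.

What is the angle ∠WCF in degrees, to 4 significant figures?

13.14°

B is at the origin; B and Q share the same y with |BQ| = 42.2 and Q on the +x side, so Q = (42.20, 0.000). Since A1 is tangent to BQ there, WQ ⟂ BQ, so W = Q + (0, -8.1) = (42.20, -8.100). On A1, Q sits at bearing 90° from W; an 82° counterclockwise sweep puts F at bearing 172°, so F = W + 8.1·(cos 172°, sin 172°) = (34.18, -6.973). Tangency of A1 to FC means the radius WF is perpendicular to FC, so FC runs along (−sin 172°, cos 172°); with |FC| = 34.7, C = (29.35, -41.33). Then cos ∠WCF = CW·CF / (|CW||CF|), giving 13.14°.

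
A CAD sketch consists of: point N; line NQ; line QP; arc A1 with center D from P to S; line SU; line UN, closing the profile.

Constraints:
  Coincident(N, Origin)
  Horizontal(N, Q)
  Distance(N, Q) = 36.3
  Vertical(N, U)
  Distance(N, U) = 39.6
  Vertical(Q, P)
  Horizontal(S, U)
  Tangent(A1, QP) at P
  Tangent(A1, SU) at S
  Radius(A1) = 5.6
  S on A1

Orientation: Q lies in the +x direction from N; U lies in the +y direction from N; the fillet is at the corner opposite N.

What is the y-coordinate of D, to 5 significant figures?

34.000

N and U share the same x with |NU| = 39.6 and U on the +y side, so U = (0.0000, 39.600). The virtual corner opposite N is at (36.300, 39.600). Since A1 is tangent to QP there, DP ⟂ QP and A1 meets SU tangentially, so DS is at right angles to SU, with radius 5.6, so the center D sits 5.6 in from both sides at D = (30.700, 34.000). So D.y = 34.000.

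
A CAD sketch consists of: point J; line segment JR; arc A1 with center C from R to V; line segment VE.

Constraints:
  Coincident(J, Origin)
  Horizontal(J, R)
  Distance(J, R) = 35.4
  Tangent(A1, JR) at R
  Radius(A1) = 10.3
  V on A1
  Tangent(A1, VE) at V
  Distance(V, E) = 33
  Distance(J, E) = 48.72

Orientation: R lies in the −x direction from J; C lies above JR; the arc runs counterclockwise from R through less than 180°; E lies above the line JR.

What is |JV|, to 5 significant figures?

26.947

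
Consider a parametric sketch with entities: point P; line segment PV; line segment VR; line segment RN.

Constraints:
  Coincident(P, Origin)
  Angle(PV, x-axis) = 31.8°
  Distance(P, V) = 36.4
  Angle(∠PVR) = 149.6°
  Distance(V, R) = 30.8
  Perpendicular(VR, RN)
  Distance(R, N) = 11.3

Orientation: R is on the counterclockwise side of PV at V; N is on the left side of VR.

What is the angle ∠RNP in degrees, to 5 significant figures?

96.530°

P is at the origin; PV runs at 31.8° with length 36.4, so V = 36.4·(cos 31.8°, sin 31.8°) = (30.936, 19.181). ∠PVR = 149.6°, so VR runs at 31.8° + (180° − 149.6°) = 62.200° from the x-axis; with |VR| = 30.8, R = V + 30.8·(cos 62.200°, sin 62.200°) = (45.301, 46.426). VR is perpendicular to RN; with |RN| = 11.3 on the left of VR, N = R + 11.3·(-0.88458, 0.46639) = (35.305, 51.696). Then cos ∠RNP = NR·NP / (|NR||NP|), giving 96.530°.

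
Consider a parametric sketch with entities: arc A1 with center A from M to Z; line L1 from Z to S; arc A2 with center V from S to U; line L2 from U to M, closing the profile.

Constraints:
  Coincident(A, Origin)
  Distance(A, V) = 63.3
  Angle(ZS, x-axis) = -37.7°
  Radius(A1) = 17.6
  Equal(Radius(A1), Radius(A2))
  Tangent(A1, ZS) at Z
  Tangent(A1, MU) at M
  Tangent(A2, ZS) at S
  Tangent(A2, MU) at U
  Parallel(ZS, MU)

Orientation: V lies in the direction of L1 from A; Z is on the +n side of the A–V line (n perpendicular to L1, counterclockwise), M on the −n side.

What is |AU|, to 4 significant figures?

65.70

Tangency of A1 to both parallel lines with radius 17.6 puts Z and M at A ± 17.6·n: Z = (10.76, 13.93), M = (-10.76, -13.93). Equal radii place S and U the same way about V: S = V + 17.6·n = (60.85, -24.78), U = V − 17.6·n = (39.32, -52.64). Then |AU| = |U − A| = 65.70.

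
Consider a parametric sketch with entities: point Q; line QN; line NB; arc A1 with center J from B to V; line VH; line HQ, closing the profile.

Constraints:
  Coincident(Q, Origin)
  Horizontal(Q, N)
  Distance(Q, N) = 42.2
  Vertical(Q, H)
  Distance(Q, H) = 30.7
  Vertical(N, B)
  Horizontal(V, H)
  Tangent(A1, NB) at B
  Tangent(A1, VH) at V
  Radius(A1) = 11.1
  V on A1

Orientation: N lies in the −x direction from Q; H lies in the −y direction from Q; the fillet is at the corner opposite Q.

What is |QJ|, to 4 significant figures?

36.76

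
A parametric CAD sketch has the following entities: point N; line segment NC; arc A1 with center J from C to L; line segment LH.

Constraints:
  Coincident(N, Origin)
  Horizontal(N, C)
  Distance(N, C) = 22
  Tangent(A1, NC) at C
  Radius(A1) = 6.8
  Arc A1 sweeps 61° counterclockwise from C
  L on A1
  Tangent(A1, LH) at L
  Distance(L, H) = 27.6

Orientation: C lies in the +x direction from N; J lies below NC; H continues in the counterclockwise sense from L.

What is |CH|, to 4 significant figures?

33.73

N is at the origin; N and C share the same y with |NC| = 22.0 and C on the +x side, so C = (22.00, 0.000). The tangent condition forces JC to be normal to NC, so J = C + (0, -6.8) = (22.00, -6.800). On A1, C sits at bearing 90° from J; a 61° counterclockwise sweep puts L at bearing 151°, so L = J + 6.8·(cos 151°, sin 151°) = (16.05, -3.503). Tangency of A1 to LH means the radius JL is perpendicular to LH, so LH runs along (−sin 151°, cos 151°); with |LH| = 27.6, H = (2.672, -27.64). Then |CH| = |H − C| = 33.73.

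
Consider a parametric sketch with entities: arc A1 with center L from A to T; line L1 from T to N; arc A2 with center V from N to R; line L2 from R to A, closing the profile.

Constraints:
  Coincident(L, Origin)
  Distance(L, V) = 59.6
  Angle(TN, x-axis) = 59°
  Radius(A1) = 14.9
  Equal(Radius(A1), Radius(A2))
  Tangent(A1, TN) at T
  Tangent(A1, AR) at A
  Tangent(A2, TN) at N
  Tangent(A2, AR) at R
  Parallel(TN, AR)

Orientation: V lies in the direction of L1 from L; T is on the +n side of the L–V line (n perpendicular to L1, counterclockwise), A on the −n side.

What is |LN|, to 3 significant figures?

61.4

Tangency of A1 to both parallel lines with radius 14.9 puts T and A at L ± 14.9·n: T = (-12.8, 7.67), A = (12.8, -7.67). Equal radii place N and R the same way about V: N = V + 14.9·n = (17.9, 58.8), R = V − 14.9·n = (43.5, 43.4). Then |LN| = |N − L| = 61.4.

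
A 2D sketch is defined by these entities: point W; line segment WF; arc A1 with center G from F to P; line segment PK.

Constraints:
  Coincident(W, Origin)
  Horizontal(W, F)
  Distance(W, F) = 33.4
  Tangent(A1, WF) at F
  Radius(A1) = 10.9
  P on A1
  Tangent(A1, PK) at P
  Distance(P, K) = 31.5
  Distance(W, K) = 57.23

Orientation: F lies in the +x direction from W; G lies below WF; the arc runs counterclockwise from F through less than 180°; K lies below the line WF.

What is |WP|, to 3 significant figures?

28.1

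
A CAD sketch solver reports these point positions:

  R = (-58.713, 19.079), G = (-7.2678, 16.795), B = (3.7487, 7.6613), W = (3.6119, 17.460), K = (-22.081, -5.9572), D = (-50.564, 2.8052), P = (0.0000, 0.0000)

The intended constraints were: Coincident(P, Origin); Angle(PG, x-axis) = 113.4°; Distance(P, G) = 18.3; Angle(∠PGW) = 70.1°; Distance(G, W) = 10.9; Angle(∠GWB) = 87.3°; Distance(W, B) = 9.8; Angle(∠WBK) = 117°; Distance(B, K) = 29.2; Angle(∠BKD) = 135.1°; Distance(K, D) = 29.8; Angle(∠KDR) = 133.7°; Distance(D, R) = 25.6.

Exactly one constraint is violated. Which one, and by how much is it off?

Distance(D, R) = 25.6 — off by 7.40.

P = (0.00, 0.00) ✓; PG at 113.4° ✓; |PG| = 18.30 ✓; ∠PGW = 70.10° ✓; |GW| = 10.90 ✓; ∠GWB = 87.30° ✓; |WB| = 9.800 ✓; ∠WBK = 117.0° ✓; |BK| = 29.20 ✓; ∠BKD = 135.1° ✓; |KD| = 29.80 ✓; ∠KDR = 133.7° ✓; |DR| = 18.20 ✗.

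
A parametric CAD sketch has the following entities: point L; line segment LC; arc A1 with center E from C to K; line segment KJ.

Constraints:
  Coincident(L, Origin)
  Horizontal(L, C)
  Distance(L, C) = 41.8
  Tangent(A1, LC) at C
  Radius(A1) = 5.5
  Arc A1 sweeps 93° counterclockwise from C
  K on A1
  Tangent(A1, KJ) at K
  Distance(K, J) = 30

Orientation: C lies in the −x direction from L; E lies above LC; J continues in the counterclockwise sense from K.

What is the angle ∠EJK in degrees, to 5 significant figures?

10.389°

L is at the origin; L and C share the same y with |LC| = 41.8 and C on the −x side, so C = (-41.800, 0.0000). Since A1 is tangent to LC there, EC ⟂ LC, so E = C + (0, 5.5) = (-41.800, 5.5000). On A1, C sits at bearing -90° from E; a 93° counterclockwise sweep puts K at bearing 3°, so K = E + 5.5·(cos 3°, sin 3°) = (-36.308, 5.7878). A1 meets KJ tangentially, so EK is at right angles to KJ, so KJ runs along (−sin 3°, cos 3°); with |KJ| = 30.0, J = (-37.878, 35.747). Then cos ∠EJK = JE·JK / (|JE||JK|), giving 10.389°.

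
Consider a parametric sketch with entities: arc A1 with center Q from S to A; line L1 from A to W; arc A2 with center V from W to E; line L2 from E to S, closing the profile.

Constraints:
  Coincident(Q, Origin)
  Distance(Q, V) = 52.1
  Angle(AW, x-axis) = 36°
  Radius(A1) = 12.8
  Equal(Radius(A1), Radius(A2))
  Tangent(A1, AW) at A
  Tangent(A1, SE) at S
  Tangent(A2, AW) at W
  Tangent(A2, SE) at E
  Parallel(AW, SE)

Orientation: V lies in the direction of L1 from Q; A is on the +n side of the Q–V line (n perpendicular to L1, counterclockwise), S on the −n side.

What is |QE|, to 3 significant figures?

53.6

Tangency of A1 to both parallel lines with radius 12.8 puts A and S at Q ± 12.8·n: A = (-7.52, 10.4), S = (7.52, -10.4). Equal radii place W and E the same way about V: W = V + 12.8·n = (34.6, 41.0), E = V − 12.8·n = (49.7, 20.3). Then |QE| = |E − Q| = 53.6.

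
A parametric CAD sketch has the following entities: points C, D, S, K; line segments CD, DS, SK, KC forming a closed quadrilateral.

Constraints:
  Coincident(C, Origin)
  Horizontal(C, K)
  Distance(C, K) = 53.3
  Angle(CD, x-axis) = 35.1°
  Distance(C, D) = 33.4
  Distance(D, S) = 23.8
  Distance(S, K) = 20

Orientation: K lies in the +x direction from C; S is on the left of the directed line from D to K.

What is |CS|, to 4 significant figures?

54.85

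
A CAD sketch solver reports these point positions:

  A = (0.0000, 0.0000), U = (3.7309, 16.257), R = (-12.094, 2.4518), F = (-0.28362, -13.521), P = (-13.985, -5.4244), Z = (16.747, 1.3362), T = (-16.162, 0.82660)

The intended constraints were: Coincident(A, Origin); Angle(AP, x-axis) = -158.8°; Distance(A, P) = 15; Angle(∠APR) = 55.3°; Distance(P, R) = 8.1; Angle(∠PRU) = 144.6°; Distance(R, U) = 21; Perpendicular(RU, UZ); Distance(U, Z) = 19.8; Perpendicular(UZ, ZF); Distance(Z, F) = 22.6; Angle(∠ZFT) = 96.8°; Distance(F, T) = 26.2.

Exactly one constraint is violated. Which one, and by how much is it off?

Distance(F, T) = 26.2 — off by 4.80.

A = (0.00, 0.00) ✓; AP at -158.8° ✓; |AP| = 15.00 ✓; ∠APR = 55.30° ✓; |PR| = 8.100 ✓; ∠PRU = 144.6° ✓; |RU| = 21.00 ✓; ∠(RU, UZ) = 90.00° ✓; |UZ| = 19.80 ✓; ∠(UZ, ZF) = 90.00° ✓; |ZF| = 22.60 ✓; ∠ZFT = 96.80° ✓; |FT| = 21.40 ✗.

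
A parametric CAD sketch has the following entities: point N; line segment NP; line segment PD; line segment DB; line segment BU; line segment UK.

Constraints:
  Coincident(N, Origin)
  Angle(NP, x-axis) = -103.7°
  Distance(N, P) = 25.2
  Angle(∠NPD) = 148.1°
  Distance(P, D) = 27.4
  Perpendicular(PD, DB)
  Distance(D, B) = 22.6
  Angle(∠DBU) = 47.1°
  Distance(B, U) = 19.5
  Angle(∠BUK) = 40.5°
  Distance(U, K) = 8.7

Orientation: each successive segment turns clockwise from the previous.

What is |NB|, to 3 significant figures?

49.7

N is at the origin; NP runs at -103.7° with length 25.2, so P = (-5.97, -24.5). ∠NPD = 148.1° gives PD at -136° from the x-axis; with |PD| = 27.4, D = (-25.5, -43.7). The perpendicularity gives DB at right angles to PD, so DB runs at 134°; with |DB| = 22.6, B = (-41.4, -27.5). Then |NB| = |B − N| = 49.7.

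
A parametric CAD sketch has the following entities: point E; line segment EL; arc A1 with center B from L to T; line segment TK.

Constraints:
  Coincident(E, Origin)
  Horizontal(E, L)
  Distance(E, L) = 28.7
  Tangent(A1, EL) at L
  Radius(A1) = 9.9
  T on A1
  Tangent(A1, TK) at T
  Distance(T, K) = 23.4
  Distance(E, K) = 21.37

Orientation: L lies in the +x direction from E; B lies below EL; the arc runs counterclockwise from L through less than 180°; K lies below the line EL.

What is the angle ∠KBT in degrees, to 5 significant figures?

67.068°

Checks: ∠(BL, LE) = 90.00° ✓; |BT| = 9.900 ✓; ∠(BT, TK) = 90.00° ✓; |TK| = 23.40 ✓; |EK| = 21.37 ✓.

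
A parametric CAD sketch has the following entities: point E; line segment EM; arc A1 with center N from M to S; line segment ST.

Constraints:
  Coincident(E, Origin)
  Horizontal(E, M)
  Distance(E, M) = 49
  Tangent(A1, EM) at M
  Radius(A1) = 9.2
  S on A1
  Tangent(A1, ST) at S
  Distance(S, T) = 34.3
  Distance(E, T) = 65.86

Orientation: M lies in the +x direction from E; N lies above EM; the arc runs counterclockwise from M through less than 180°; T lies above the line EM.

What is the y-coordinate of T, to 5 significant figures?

44.707

Checks: ∠(NM, ME) = 90.00° ✓; |NS| = 9.200 ✓; ∠(NS, ST) = 90.00° ✓; |ST| = 34.30 ✓; |ET| = 65.86 ✓.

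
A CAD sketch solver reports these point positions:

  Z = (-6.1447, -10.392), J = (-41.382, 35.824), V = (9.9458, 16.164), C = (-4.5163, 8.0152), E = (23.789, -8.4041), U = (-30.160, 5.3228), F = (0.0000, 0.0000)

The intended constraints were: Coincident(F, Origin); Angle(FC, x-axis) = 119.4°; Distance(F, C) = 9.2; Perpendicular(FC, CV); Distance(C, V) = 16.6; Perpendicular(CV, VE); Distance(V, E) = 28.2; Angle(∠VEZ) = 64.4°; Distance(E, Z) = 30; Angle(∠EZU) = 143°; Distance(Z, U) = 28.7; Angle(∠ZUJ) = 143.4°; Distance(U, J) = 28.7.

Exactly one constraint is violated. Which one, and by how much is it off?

Distance(U, J) = 28.7 — off by 3.80.

F = (0.00, 0.00) ✓; FC at 119.4° ✓; |FC| = 9.200 ✓; ∠(FC, CV) = 90.00° ✓; |CV| = 16.60 ✓; ∠(CV, VE) = 90.00° ✓; |VE| = 28.20 ✓; ∠VEZ = 64.40° ✓; |EZ| = 30.00 ✓; ∠EZU = 143.0° ✓; |ZU| = 28.70 ✓; ∠ZUJ = 143.4° ✓; |UJ| = 32.50 ✗.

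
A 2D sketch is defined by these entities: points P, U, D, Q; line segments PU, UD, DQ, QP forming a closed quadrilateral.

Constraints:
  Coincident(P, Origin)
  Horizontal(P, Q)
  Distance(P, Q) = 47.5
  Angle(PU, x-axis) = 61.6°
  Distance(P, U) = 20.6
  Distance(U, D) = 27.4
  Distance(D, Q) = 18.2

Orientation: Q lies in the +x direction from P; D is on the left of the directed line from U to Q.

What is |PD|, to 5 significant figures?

39.880

Checks: |PQ| = 47.50 ✓; |PU| = 20.60 ✓; |UD| = 27.40 ✓; |DQ| = 18.20 ✓.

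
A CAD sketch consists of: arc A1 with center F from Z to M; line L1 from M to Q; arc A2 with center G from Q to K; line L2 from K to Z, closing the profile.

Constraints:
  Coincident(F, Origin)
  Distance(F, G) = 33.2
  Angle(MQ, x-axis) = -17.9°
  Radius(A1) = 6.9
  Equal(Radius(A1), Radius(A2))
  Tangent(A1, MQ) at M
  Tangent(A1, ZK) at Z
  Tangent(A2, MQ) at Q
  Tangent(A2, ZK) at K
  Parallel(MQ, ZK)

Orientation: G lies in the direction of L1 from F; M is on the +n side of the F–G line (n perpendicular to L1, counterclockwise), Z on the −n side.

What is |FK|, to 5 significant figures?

33.909

The slot axis is L1's direction at -17.9°, so u = (cos -17.9°, sin -17.9°) = (0.95159, -0.30736) and n = (−sin -17.9°, cos -17.9°) = (0.30736, 0.95159). F is at the origin and G lies 33.2 along u from F, so G = 33.2·u = (31.593, -10.204). Tangency of A1 to both parallel lines with radius 6.9 puts M and Z at F ± 6.9·n: M = (2.1208, 6.5660), Z = (-2.1208, -6.5660). Equal radii place Q and K the same way about G: Q = G + 6.9·n = (33.714, -3.6382), K = G − 6.9·n = (29.472, -16.770). Then |FK| = |K − F| = 33.909.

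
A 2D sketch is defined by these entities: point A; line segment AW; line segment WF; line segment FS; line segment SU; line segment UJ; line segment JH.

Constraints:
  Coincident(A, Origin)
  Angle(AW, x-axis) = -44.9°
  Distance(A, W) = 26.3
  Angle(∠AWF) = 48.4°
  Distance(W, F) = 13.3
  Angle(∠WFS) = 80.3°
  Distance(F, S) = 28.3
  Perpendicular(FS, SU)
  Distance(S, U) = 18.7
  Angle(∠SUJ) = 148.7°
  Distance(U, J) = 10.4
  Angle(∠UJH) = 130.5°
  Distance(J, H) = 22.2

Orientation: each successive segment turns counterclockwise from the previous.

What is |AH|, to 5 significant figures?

42.421

A is at the origin; AW runs at -44.9° with length 26.3, so W = (18.629, -18.564). ∠AWF = 48.4° gives WF at 86.700° from the x-axis; with |WF| = 13.3, F = (19.395, -5.2865). ∠WFS = 80.3° gives FS at -173.60° from the x-axis; with |FS| = 28.3, S = (-8.7287, -8.4410). The perpendicularity gives SU at right angles to FS, so SU runs at -83.600°; with |SU| = 18.7, U = (-6.6442, -27.025). ∠SUJ = 148.7° gives UJ at -52.300° from the x-axis; with |UJ| = 10.4, J = (-0.28434, -35.253). ∠UJH = 130.5° gives JH at -2.8000° from the x-axis; with |JH| = 22.2, H = (21.889, -36.338). Then |AH| = |H − A| = 42.421.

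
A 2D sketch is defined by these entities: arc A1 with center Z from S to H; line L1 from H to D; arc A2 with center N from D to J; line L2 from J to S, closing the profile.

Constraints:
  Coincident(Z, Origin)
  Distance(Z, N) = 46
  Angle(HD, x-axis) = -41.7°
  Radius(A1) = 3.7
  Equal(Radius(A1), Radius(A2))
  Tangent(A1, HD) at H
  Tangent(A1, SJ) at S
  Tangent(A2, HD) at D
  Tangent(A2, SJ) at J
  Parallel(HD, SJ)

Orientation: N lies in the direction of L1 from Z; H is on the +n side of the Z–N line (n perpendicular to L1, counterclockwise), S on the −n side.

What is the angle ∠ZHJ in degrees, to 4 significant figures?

80.86°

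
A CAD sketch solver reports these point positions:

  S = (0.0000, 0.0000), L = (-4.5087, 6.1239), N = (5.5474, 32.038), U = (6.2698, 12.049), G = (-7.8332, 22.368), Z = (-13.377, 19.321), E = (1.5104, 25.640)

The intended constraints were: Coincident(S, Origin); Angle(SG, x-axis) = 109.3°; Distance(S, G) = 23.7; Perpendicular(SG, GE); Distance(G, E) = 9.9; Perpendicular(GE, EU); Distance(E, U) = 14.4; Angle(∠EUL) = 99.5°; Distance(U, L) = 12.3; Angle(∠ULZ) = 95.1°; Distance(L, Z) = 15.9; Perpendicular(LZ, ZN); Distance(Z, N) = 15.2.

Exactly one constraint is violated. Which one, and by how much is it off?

Distance(Z, N) = 15.2 — off by 7.60.

S = (0.00, 0.00) ✓; SG at 109.3° ✓; |SG| = 23.70 ✓; ∠(SG, GE) = 90.00° ✓; |GE| = 9.900 ✓; ∠(GE, EU) = 90.00° ✓; |EU| = 14.40 ✓; ∠EUL = 99.50° ✓; |UL| = 12.30 ✓; ∠ULZ = 95.10° ✓; |LZ| = 15.90 ✓; ∠(LZ, ZN) = 90.00° ✓; |ZN| = 22.80 ✗.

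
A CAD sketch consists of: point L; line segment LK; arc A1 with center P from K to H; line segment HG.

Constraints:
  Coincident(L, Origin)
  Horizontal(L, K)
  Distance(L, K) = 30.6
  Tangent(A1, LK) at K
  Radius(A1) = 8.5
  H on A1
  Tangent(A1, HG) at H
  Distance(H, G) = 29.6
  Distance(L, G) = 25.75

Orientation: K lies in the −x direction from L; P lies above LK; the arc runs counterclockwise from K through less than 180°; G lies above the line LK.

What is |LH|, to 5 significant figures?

24.354

Checks: L.y = 0.00, K.y = 0.00 ✓; |PH| = 8.500 ✓; ∠(PH, HG) = 90.00° ✓; |HG| = 29.60 ✓; |LG| = 25.75 ✓.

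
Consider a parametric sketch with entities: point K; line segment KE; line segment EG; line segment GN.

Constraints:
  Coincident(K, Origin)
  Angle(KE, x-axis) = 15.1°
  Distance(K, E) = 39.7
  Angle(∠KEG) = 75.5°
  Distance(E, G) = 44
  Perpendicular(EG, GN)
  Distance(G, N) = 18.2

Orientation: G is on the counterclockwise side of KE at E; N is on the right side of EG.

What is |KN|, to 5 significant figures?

66.088

∠KEG = 75.5°, so EG runs at 15.1° + (180° − 75.5°) = 119.60° from the x-axis; with |EG| = 44.0, G = E + 44.0·(cos 119.60°, sin 119.60°) = (16.596, 48.600). EG is perpendicular to GN; with |GN| = 18.2 on the right of EG, N = G + 18.2·(0.86949, 0.49394) = (32.421, 57.590). Then |KN| = |N − K| = 66.088.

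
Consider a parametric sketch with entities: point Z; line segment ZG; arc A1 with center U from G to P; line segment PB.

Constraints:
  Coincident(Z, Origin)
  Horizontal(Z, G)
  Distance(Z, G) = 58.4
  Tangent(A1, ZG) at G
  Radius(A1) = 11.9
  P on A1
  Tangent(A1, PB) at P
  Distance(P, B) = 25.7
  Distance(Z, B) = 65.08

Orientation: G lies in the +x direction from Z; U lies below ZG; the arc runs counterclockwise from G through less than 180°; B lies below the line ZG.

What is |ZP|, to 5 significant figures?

48.851

Z is at the origin; Z and G share the same y with |ZG| = 58.4 and G on the +x side, so G = (58.400, 0.0000). Tangency of A1 to ZG means the radius UG is perpendicular to ZG, so U = G + (0, -11.9) = (58.400, -11.900). Since UP ⟂ PB (tangency), |UB| = √(11.9² + 25.7²) = 28.321 regardless of where P sits on A1. So B lies on both circle(Z, 65.08) and circle(U, 28.321); the below-ZG intersection is B = (51.772, -39.435). P is the foot of the tangent from B: P = (46.731, -14.234).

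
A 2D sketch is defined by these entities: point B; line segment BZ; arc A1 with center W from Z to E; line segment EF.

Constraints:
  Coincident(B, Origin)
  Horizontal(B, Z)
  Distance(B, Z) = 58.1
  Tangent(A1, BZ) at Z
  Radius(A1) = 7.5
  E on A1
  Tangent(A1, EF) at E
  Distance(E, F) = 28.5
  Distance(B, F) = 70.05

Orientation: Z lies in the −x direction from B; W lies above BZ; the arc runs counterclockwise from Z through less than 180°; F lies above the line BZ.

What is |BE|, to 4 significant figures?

51.87

Checks: |WE| = 7.500 ✓; ∠(WE, EF) = 90.00° ✓; |EF| = 28.50 ✓; |BF| = 70.05 ✓.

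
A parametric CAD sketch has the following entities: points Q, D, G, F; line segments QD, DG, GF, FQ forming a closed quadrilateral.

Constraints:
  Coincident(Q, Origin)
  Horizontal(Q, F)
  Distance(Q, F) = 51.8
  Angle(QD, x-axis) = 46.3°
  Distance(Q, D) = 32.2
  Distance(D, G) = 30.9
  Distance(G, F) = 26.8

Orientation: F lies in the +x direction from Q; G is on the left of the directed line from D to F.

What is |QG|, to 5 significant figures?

59.333

Checks: |DG| = 30.90 ✓; |GF| = 26.80 ✓.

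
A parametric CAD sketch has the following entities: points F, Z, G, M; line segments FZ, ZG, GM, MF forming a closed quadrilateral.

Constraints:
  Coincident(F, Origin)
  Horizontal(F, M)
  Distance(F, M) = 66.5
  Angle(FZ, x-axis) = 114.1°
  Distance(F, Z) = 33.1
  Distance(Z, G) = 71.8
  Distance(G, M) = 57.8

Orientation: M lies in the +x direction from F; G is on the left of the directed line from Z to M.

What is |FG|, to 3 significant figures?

77.6

Checks: |ZG| = 71.80 ✓; |GM| = 57.80 ✓.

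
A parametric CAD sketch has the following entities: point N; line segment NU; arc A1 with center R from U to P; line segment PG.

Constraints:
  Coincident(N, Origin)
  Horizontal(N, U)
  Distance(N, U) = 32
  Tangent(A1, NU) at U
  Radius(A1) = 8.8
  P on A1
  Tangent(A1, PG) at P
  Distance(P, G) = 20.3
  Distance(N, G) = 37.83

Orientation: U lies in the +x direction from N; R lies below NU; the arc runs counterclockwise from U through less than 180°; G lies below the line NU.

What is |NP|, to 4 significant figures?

24.92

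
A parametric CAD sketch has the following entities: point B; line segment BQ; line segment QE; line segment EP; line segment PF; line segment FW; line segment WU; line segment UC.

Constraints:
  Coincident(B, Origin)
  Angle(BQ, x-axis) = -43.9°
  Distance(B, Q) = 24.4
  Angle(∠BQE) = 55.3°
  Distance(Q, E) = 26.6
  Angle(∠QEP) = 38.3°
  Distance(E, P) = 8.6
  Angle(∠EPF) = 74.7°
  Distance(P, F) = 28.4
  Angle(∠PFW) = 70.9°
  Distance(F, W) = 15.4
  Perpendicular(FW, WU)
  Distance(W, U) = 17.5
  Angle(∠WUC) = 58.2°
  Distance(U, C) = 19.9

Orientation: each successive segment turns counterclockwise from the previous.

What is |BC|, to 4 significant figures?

34.33

B is at the origin; BQ runs at -43.9° with length 24.4, so Q = (17.58, -16.92). ∠BQE = 55.3° gives QE at 80.80° from the x-axis; with |QE| = 26.6, E = (21.83, 9.339). ∠QEP = 38.3° gives EP at -137.5° from the x-axis; with |EP| = 8.6, P = (15.49, 3.529). ∠EPF = 74.7° gives PF at -32.20° from the x-axis; with |PF| = 28.4, F = (39.53, -11.60). ∠PFW = 70.9° gives FW at 76.90° from the x-axis; with |FW| = 15.4, W = (43.02, 3.394). The perpendicularity gives WU at right angles to FW, so WU runs at 166.9°; with |WU| = 17.5, U = (25.97, 7.361). ∠WUC = 58.2° gives UC at -71.30° from the x-axis; with |UC| = 19.9, C = (32.35, -11.49). Then |BC| = |C − B| = 34.33.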